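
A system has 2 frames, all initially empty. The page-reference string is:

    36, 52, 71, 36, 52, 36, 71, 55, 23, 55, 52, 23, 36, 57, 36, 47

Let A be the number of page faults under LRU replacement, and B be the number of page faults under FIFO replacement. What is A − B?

Under LRU: F F F F F . F F F . F F F F . F → 13 faults.
Under FIFO: F F F F F . F F F . F . F F . F → 12 faults.
A − B = 13 − 12 = 1.

1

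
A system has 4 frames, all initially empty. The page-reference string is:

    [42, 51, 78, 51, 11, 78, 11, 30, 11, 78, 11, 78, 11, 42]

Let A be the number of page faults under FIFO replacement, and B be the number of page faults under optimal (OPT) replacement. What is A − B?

Under FIFO: F F F . F . . F . . . . . F → 6 faults.
Under OPT: F F F . F . . F . . . . . . → 5 faults.
A − B = 6 − 5 = 1.

1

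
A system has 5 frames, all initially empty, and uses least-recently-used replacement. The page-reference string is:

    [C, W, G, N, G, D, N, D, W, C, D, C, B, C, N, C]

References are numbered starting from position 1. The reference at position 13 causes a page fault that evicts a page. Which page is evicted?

pos 1: C → fault, frames [C]
pos 2: W → fault, frames [C, W]
pos 3: G → fault, frames [C, W, G]
pos 4: N → fault, frames [C, W, G, N]
pos 5: G → hit
pos 6: D → fault, frames [C, W, N, G, D]
pos 7: N → hit
pos 8: D → hit
pos 9: W → hit
pos 10: C → hit
pos 11: D → hit
pos 12: C → hit
pos 13: B → fault, evict G, frames [N, W, D, C, B]
At position 13, page G is evicted.

G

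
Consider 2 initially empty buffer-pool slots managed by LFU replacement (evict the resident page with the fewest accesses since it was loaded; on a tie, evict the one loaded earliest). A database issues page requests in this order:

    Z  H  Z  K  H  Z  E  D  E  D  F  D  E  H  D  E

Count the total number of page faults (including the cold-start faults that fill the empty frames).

Z → fault, frames (Z)
H → fault, frames (Z H)
Z → hit
K → fault, evict H, frames (Z K)
H → fault, evict K, frames (Z H)
Z → hit
E → fault, evict H, frames (Z E)
D → fault, evict E, frames (Z D)
E → fault, evict D, frames (Z E)
D → fault, evict E, frames (Z D)
F → fault, evict D, frames (Z F)
D → fault, evict F, frames (Z D)
E → fault, evict D, frames (Z E)
H → fault, evict E, frames (Z H)
D → fault, evict H, frames (Z D)
E → fault, evict D, frames (Z E)
Page faults: 14.

14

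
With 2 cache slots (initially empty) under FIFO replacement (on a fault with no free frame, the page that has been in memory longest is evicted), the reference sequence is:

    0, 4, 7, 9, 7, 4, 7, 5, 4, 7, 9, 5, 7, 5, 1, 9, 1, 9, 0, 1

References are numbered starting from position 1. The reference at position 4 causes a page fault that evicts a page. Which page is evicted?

pos 1: 0 -> fault, frames [0]
pos 2: 4 -> fault, frames [0, 4]
pos 3: 7 -> fault, evict 0, frames [4, 7]
pos 4: 9 -> fault, evict 4, frames [7, 9]
At position 4, page 4 is evicted.

4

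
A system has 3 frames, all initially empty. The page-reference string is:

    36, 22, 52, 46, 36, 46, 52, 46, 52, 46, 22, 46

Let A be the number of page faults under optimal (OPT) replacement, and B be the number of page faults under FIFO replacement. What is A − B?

-1

Under OPT: F F F F . . . . . . F . → 5 faults.
Under FIFO: F F F F F . . . . . F . → 6 faults.
A − B = 5 − 6 = -1.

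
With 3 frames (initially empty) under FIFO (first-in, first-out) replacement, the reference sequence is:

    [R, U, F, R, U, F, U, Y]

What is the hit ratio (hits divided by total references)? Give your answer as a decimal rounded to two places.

0.50

R: fault, frames {R}
U: fault, frames {R,U}
F: fault, frames {R,U,F}
R: hit
U: hit
F: hit
U: hit
Y: fault, evict R, frames {U,F,Y}
Hits: 4 of 8 references → 4/8 = 0.5000.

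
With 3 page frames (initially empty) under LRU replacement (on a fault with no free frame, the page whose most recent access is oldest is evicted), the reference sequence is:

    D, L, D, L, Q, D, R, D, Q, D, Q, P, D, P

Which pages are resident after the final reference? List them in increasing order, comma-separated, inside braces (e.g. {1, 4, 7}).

D → miss, frames (D)
L → miss, frames (D L)
D → hit
L → hit
Q → miss, frames (D L Q)
D → hit
R → miss, evict L, frames (Q D R)
D → hit
Q → hit
D → hit
Q → hit
P → miss, evict R, frames (D Q P)
D → hit
P → hit

{D, P, Q}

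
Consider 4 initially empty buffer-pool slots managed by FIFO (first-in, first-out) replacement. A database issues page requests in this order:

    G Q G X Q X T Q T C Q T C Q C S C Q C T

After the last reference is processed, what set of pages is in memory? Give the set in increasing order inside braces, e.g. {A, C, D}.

G: fault, frames (G)
Q: fault, frames (G Q)
G: hit
X: fault, frames (G Q X)
Q: hit
X: hit
T: fault, frames (G Q X T)
Q: hit
T: hit
C: fault, evict G, frames (Q X T C)
Q: hit
T: hit
C: hit
Q: hit
C: hit
S: fault, evict Q, frames (X T C S)
C: hit
Q: fault, evict X, frames (T C S Q)
C: hit
T: hit

{C, Q, S, T}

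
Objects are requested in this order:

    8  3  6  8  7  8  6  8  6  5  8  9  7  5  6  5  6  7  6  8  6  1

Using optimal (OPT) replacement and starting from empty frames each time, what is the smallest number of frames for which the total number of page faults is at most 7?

5

f=1: 22 faults
f=2: 12 faults
f=3: 9 faults
f=4: 8 faults
f=5: 7 faults
f=6: 7 faults
f=7: 7 faults
Smallest f with faults ≤ 7 is 5.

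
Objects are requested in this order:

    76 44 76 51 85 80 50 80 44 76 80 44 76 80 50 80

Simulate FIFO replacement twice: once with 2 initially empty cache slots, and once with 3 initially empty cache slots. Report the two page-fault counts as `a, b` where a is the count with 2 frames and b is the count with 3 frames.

13, 10

2 frames: F F . F F F F . F F F F F F F . → 13 faults.
3 frames: F F . F F F F . F F F . . . F . → 10 faults.
10 < 13: adding a frame reduced faults, as is typical.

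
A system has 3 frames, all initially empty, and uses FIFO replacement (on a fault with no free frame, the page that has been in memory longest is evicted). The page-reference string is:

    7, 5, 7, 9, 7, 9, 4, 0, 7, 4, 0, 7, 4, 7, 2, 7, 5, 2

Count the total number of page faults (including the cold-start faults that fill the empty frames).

8

7 -> fault, frames {7}
5 -> fault, frames {7,5}
7 -> hit
9 -> fault, frames {7,5,9}
7 -> hit
9 -> hit
4 -> fault, evict 7, frames {5,9,4}
0 -> fault, evict 5, frames {9,4,0}
7 -> fault, evict 9, frames {4,0,7}
4 -> hit
0 -> hit
7 -> hit
4 -> hit
7 -> hit
2 -> fault, evict 4, frames {0,7,2}
7 -> hit
5 -> fault, evict 0, frames {7,2,5}
2 -> hit
Page faults: 8.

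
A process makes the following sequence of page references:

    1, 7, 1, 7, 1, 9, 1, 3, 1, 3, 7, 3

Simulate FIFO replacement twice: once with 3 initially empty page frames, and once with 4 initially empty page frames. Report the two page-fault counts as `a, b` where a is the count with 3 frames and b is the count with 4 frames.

3 frames: F F . . . F . F F . F . → 6 faults.
4 frames: F F . . . F . F . . . . → 4 faults.
4 < 6: adding a frame reduced faults, as is typical.

6, 4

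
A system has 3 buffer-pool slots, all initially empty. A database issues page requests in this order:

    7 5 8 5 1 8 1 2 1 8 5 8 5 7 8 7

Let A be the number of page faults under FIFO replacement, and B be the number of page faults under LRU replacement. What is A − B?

Under FIFO: F F F . F . . F . . F F . F . . → 8 faults.
Under LRU: F F F . F . . F . . F . . F . . → 7 faults.
A − B = 8 − 7 = 1.

1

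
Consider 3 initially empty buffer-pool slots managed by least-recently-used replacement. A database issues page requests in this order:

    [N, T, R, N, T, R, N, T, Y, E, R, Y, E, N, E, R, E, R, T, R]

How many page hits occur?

11

N → fault, frames {N}
T → fault, frames {N,T}
R → fault, frames {N,T,R}
N → hit
T → hit
R → hit
N → hit
T → hit
Y → fault, evict R, frames {N,T,Y}
E → fault, evict N, frames {T,Y,E}
R → fault, evict T, frames {Y,E,R}
Y → hit
E → hit
N → fault, evict R, frames {Y,E,N}
E → hit
R → fault, evict Y, frames {N,E,R}
E → hit
R → hit
T → fault, evict N, frames {E,R,T}
R → hit
Hits: 11.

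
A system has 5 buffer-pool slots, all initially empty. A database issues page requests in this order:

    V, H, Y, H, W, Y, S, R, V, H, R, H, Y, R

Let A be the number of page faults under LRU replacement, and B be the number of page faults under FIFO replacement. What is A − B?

-1

Under LRU: F F F . F . F F F F . . . . → 8 faults.
Under FIFO: F F F . F . F F F F . . F . → 9 faults.
A − B = 8 − 9 = -1.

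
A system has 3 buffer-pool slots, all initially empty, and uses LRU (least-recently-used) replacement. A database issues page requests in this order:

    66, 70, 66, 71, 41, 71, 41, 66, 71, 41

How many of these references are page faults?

66: fault, frames (66)
70: fault, frames (66 70)
66: hit
71: fault, frames (70 66 71)
41: fault, evict 70, frames (66 71 41)
71: hit
41: hit
66: hit
71: hit
41: hit
Page faults: 4.

4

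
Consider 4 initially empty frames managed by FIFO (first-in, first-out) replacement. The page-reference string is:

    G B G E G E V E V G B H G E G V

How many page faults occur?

G -> fault, frames (G)
B -> fault, frames (G B)
G -> hit
E -> fault, frames (G B E)
G -> hit
E -> hit
V -> fault, frames (G B E V)
E -> hit
V -> hit
G -> hit
B -> hit
H -> fault, evict G, frames (B E V H)
G -> fault, evict B, frames (E V H G)
E -> hit
G -> hit
V -> hit
Page faults: 6.

6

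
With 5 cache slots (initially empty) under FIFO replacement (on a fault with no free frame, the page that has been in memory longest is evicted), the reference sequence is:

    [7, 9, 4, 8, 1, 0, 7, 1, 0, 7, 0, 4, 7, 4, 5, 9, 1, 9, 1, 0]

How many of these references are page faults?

7 → fault, frames [7]
9 → fault, frames [7, 9]
4 → fault, frames [7, 9, 4]
8 → fault, frames [7, 9, 4, 8]
1 → fault, frames [7, 9, 4, 8, 1]
0 → fault, evict 7, frames [9, 4, 8, 1, 0]
7 → fault, evict 9, frames [4, 8, 1, 0, 7]
1 → hit
0 → hit
7 → hit
0 → hit
4 → hit
7 → hit
4 → hit
5 → fault, evict 4, frames [8, 1, 0, 7, 5]
9 → fault, evict 8, frames [1, 0, 7, 5, 9]
1 → hit
9 → hit
1 → hit
0 → hit
Page faults: 9.

9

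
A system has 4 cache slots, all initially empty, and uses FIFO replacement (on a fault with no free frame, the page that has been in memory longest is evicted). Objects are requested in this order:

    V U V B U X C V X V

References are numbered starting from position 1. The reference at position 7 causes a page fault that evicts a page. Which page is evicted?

V

pos 1: V: fault, frames {V}
pos 2: U: fault, frames {V,U}
pos 3: V: hit
pos 4: B: fault, frames {V,U,B}
pos 5: U: hit
pos 6: X: fault, frames {V,U,B,X}
pos 7: C: fault, evict V, frames {U,B,X,C}
At position 7, page V is evicted.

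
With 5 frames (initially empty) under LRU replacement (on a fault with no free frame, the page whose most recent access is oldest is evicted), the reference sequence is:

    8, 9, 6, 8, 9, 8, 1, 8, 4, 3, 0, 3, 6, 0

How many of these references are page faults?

8

8: fault, frames {8}
9: fault, frames {8,9}
6: fault, frames {8,9,6}
8: hit
9: hit
8: hit
1: fault, frames {6,9,8,1}
8: hit
4: fault, frames {6,9,1,8,4}
3: fault, evict 6, frames {9,1,8,4,3}
0: fault, evict 9, frames {1,8,4,3,0}
3: hit
6: fault, evict 1, frames {8,4,0,3,6}
0: hit
Page faults: 8.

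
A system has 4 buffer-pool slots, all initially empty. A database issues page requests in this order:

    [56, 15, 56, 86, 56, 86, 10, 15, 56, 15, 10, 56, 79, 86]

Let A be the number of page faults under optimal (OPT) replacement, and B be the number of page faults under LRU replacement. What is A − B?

-1

Under OPT: F F . F . . F . . . . . F . → 5 faults.
Under LRU: F F . F . . F . . . . . F F → 6 faults.
A − B = 5 − 6 = -1.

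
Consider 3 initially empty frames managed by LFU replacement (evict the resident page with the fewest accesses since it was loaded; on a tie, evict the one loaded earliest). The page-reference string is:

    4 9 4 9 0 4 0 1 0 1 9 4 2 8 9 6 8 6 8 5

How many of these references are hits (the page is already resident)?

4: miss, frames [4]
9: miss, frames [4, 9]
4: hit
9: hit
0: miss, frames [4, 9, 0]
4: hit
0: hit
1: miss, evict 9, frames [4, 0, 1]
0: hit
1: hit
9: miss, evict 1, frames [4, 0, 9]
4: hit
2: miss, evict 9, frames [4, 0, 2]
8: miss, evict 2, frames [4, 0, 8]
9: miss, evict 8, frames [4, 0, 9]
6: miss, evict 9, frames [4, 0, 6]
8: miss, evict 6, frames [4, 0, 8]
6: miss, evict 8, frames [4, 0, 6]
8: miss, evict 6, frames [4, 0, 8]
5: miss, evict 8, frames [4, 0, 5]
Hits: 7.

7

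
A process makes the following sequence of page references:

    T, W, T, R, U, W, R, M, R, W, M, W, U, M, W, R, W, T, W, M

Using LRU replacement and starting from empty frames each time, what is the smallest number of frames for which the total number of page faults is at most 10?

f=1: 20 faults
f=2: 15 faults
f=3: 10 faults
f=4: 6 faults
f=5: 5 faults
Smallest f with faults ≤ 10 is 3.

3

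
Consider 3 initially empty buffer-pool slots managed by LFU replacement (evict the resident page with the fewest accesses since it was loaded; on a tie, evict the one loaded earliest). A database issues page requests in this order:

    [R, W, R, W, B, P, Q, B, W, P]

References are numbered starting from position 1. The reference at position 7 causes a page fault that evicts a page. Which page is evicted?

P

pos 1: R: miss, frames {R}
pos 2: W: miss, frames {R,W}
pos 3: R: hit
pos 4: W: hit
pos 5: B: miss, frames {R,W,B}
pos 6: P: miss, evict B, frames {R,W,P}
pos 7: Q: miss, evict P, frames {R,W,Q}
At position 7, page P is evicted.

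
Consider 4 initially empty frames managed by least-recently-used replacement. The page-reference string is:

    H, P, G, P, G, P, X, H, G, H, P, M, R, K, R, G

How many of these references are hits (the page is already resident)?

8

H → miss, frames [H]
P → miss, frames [H, P]
G → miss, frames [H, P, G]
P → hit
G → hit
P → hit
X → miss, frames [H, G, P, X]
H → hit
G → hit
H → hit
P → hit
M → miss, evict X, frames [G, H, P, M]
R → miss, evict G, frames [H, P, M, R]
K → miss, evict H, frames [P, M, R, K]
R → hit
G → miss, evict P, frames [M, K, R, G]
Hits: 8.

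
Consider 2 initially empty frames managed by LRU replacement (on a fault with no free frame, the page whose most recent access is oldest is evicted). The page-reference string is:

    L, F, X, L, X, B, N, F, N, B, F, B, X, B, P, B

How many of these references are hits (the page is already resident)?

5

L -> fault, frames (L)
F -> fault, frames (L F)
X -> fault, evict L, frames (F X)
L -> fault, evict F, frames (X L)
X -> hit
B -> fault, evict L, frames (X B)
N -> fault, evict X, frames (B N)
F -> fault, evict B, frames (N F)
N -> hit
B -> fault, evict F, frames (N B)
F -> fault, evict N, frames (B F)
B -> hit
X -> fault, evict F, frames (B X)
B -> hit
P -> fault, evict X, frames (B P)
B -> hit
Hits: 5.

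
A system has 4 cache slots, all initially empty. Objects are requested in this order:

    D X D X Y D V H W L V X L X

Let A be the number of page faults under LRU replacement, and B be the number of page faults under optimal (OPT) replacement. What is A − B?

1

Under LRU: F F . . F . F F F F . F . . → 8 faults.
Under OPT: F F . . F . F F F F . . . . → 7 faults.
A − B = 8 − 7 = 1.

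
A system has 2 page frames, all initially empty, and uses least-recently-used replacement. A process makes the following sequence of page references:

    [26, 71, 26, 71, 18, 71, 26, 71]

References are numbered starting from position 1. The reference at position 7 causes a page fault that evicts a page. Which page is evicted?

18

pos 1: 26 → fault, frames [26]
pos 2: 71 → fault, frames [26, 71]
pos 3: 26 → hit
pos 4: 71 → hit
pos 5: 18 → fault, evict 26, frames [71, 18]
pos 6: 71 → hit
pos 7: 26 → fault, evict 18, frames [71, 26]
At position 7, page 18 is evicted.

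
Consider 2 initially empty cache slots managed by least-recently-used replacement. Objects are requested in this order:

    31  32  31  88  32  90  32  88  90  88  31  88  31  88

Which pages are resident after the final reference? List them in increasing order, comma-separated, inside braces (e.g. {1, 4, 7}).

{31, 88}

31 → miss, frames {31}
32 → miss, frames {31,32}
31 → hit
88 → miss, evict 32, frames {31,88}
32 → miss, evict 31, frames {88,32}
90 → miss, evict 88, frames {32,90}
32 → hit
88 → miss, evict 90, frames {32,88}
90 → miss, evict 32, frames {88,90}
88 → hit
31 → miss, evict 90, frames {88,31}
88 → hit
31 → hit
88 → hit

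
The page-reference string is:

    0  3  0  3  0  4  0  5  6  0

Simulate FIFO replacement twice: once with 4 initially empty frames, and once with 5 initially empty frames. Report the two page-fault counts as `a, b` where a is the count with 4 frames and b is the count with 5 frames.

4 frames: F F . . . F . F F F → 6 faults.
5 frames: F F . . . F . F F . → 5 faults.
5 < 6: adding a frame reduced faults, as is typical.

6, 5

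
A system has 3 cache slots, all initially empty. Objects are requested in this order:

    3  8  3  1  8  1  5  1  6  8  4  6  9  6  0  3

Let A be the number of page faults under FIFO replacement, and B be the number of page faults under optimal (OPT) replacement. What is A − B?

Under FIFO: F F . F . . F . F F F . F F F F → 11 faults.
Under OPT: F F . F . . F . F . F . F . F F → 9 faults.
A − B = 11 − 9 = 2.

2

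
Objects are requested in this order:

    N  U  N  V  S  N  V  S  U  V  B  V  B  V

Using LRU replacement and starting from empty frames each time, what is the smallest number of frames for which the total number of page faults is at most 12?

f=1: 14 faults
f=2: 10 faults
f=3: 6 faults
f=4: 5 faults
f=5: 5 faults
Smallest f with faults ≤ 12 is 2.

2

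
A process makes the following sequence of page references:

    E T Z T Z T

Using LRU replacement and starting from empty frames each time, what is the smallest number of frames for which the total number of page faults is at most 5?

f=1: 6 faults
f=2: 3 faults
f=3: 3 faults
Smallest f with faults ≤ 5 is 2.

2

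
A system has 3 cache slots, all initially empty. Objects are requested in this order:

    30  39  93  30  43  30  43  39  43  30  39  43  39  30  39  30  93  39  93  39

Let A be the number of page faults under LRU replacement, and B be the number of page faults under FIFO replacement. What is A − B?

Under LRU: F F F . F . . F . . . . . . . . F . . . → 6 faults.
Under FIFO: F F F . F F . F . . . . . . . . F . . . → 7 faults.
A − B = 6 − 7 = -1.

-1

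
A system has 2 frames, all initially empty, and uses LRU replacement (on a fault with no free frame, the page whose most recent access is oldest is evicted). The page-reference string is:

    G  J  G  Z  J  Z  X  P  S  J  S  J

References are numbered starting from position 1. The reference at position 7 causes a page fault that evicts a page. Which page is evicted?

J

pos 1: G: fault, frames [G]
pos 2: J: fault, frames [G, J]
pos 3: G: hit
pos 4: Z: fault, evict J, frames [G, Z]
pos 5: J: fault, evict G, frames [Z, J]
pos 6: Z: hit
pos 7: X: fault, evict J, frames [Z, X]
At position 7, page J is evicted.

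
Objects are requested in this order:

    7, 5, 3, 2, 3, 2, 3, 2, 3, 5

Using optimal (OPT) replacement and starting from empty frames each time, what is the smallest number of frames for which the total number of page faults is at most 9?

2

f=1: 10 faults
f=2: 5 faults
f=3: 4 faults
f=4: 4 faults
Smallest f with faults ≤ 9 is 2.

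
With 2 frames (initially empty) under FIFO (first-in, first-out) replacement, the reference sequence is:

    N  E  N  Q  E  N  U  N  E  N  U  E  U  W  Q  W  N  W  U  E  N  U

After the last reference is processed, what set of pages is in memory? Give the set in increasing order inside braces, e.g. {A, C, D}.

N: miss, frames (N)
E: miss, frames (N E)
N: hit
Q: miss, evict N, frames (E Q)
E: hit
N: miss, evict E, frames (Q N)
U: miss, evict Q, frames (N U)
N: hit
E: miss, evict N, frames (U E)
N: miss, evict U, frames (E N)
U: miss, evict E, frames (N U)
E: miss, evict N, frames (U E)
U: hit
W: miss, evict U, frames (E W)
Q: miss, evict E, frames (W Q)
W: hit
N: miss, evict W, frames (Q N)
W: miss, evict Q, frames (N W)
U: miss, evict N, frames (W U)
E: miss, evict W, frames (U E)
N: miss, evict U, frames (E N)
U: miss, evict E, frames (N U)

{N, U}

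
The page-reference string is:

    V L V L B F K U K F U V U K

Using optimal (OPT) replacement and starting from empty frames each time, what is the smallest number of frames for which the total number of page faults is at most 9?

f=1: 14 faults
f=2: 9 faults
f=3: 7 faults
f=4: 6 faults
f=5: 6 faults
f=6: 6 faults
Smallest f with faults ≤ 9 is 2.

2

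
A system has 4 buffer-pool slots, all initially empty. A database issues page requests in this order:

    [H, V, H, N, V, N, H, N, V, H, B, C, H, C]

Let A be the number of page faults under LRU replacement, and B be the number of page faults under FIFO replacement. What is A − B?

Under LRU: F F . F . . . . . . F F . . → 5 faults.
Under FIFO: F F . F . . . . . . F F F . → 6 faults.
A − B = 5 − 6 = -1.

-1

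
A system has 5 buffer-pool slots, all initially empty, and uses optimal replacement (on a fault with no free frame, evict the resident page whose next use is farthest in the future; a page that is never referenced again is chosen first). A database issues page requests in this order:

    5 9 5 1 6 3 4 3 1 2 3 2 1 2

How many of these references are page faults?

7

5: fault, frames {5}
9: fault, frames {5,9}
5: hit
1: fault, frames {5,9,1}
6: fault, frames {5,9,1,6}
3: fault, frames {5,9,1,6,3}
4: fault, evict 6, frames {5,9,1,3,4}
3: hit
1: hit
2: fault, evict 4, frames {5,9,1,3,2}
3: hit
2: hit
1: hit
2: hit
Page faults: 7.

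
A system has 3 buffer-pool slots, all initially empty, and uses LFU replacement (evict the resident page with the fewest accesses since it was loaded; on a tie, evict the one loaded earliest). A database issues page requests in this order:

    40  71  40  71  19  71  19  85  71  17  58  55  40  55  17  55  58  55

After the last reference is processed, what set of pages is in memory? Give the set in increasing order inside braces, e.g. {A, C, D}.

40: fault, frames (40)
71: fault, frames (40 71)
40: hit
71: hit
19: fault, frames (40 71 19)
71: hit
19: hit
85: fault, evict 40, frames (71 19 85)
71: hit
17: fault, evict 85, frames (71 19 17)
58: fault, evict 17, frames (71 19 58)
55: fault, evict 58, frames (71 19 55)
40: fault, evict 55, frames (71 19 40)
55: fault, evict 40, frames (71 19 55)
17: fault, evict 55, frames (71 19 17)
55: fault, evict 17, frames (71 19 55)
58: fault, evict 55, frames (71 19 58)
55: fault, evict 58, frames (71 19 55)

{19, 55, 71}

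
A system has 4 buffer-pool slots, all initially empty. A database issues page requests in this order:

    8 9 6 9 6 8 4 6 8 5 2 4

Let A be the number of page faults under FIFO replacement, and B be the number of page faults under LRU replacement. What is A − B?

-1

Under FIFO: F F F . . . F . . F F . → 6 faults.
Under LRU: F F F . . . F . . F F F → 7 faults.
A − B = 6 − 7 = -1.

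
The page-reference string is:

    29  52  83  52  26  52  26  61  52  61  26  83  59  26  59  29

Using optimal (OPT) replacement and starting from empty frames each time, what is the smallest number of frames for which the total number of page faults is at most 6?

f=1: 16 faults
f=2: 9 faults
f=3: 8 faults
f=4: 7 faults
f=5: 6 faults
f=6: 6 faults
Smallest f with faults ≤ 6 is 5.

5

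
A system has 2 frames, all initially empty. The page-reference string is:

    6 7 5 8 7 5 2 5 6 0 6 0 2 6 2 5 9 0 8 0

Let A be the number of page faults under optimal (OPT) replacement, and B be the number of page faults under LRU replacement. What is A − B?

Under OPT: F F F F . F F . F F . . F . . F F F F . → 13 faults.
Under LRU: F F F F F F F . F F . . F F . F F F F . → 15 faults.
A − B = 13 − 15 = -2.

-2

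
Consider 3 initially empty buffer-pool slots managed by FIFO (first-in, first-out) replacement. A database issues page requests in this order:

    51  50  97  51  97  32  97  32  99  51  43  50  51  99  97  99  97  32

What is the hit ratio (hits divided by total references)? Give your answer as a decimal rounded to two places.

0.39

51 → miss, frames {51}
50 → miss, frames {51,50}
97 → miss, frames {51,50,97}
51 → hit
97 → hit
32 → miss, evict 51, frames {50,97,32}
97 → hit
32 → hit
99 → miss, evict 50, frames {97,32,99}
51 → miss, evict 97, frames {32,99,51}
43 → miss, evict 32, frames {99,51,43}
50 → miss, evict 99, frames {51,43,50}
51 → hit
99 → miss, evict 51, frames {43,50,99}
97 → miss, evict 43, frames {50,99,97}
99 → hit
97 → hit
32 → miss, evict 50, frames {99,97,32}
Hits: 7 of 18 references → 7/18 = 0.3889.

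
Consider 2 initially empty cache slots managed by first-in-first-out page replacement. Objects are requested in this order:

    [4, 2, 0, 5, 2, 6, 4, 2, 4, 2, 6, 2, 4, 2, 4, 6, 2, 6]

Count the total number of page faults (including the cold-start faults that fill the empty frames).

12

4 → fault, frames (4)
2 → fault, frames (4 2)
0 → fault, evict 4, frames (2 0)
5 → fault, evict 2, frames (0 5)
2 → fault, evict 0, frames (5 2)
6 → fault, evict 5, frames (2 6)
4 → fault, evict 2, frames (6 4)
2 → fault, evict 6, frames (4 2)
4 → hit
2 → hit
6 → fault, evict 4, frames (2 6)
2 → hit
4 → fault, evict 2, frames (6 4)
2 → fault, evict 6, frames (4 2)
4 → hit
6 → fault, evict 4, frames (2 6)
2 → hit
6 → hit
Page faults: 12.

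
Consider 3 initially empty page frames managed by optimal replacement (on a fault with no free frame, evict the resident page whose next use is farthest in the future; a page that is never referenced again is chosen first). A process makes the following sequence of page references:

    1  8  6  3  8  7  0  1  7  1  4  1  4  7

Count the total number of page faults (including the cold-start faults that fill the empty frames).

1 → miss, frames [1]
8 → miss, frames [1, 8]
6 → miss, frames [1, 8, 6]
3 → miss, evict 6, frames [1, 8, 3]
8 → hit
7 → miss, evict 3, frames [1, 8, 7]
0 → miss, evict 8, frames [1, 7, 0]
1 → hit
7 → hit
1 → hit
4 → miss, evict 0, frames [1, 7, 4]
1 → hit
4 → hit
7 → hit
Page faults: 7.

7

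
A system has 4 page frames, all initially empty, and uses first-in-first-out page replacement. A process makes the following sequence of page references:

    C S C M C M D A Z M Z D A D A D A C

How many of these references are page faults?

7

C → fault, frames {C}
S → fault, frames {C,S}
C → hit
M → fault, frames {C,S,M}
C → hit
M → hit
D → fault, frames {C,S,M,D}
A → fault, evict C, frames {S,M,D,A}
Z → fault, evict S, frames {M,D,A,Z}
M → hit
Z → hit
D → hit
A → hit
D → hit
A → hit
D → hit
A → hit
C → fault, evict M, frames {D,A,Z,C}
Page faults: 7.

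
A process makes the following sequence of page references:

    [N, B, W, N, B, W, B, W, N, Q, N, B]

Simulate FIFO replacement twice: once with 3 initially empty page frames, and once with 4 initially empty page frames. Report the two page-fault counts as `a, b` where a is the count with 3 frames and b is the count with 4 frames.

3 frames: F F F . . . . . . F F F → 6 faults.
4 frames: F F F . . . . . . F . . → 4 faults.
4 < 6: adding a frame reduced faults, as is typical.

6, 4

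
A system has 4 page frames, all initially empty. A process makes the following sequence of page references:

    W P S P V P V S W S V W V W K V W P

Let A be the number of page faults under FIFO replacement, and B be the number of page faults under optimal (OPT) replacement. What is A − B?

Under FIFO: F F F . F . . . . . . . . . F . F F → 7 faults.
Under OPT: F F F . F . . . . . . . . . F . . . → 5 faults.
A − B = 7 − 5 = 2.

2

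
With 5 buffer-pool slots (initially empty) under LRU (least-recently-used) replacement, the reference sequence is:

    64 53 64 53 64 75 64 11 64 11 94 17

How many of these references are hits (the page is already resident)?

6

64 -> fault, frames {64}
53 -> fault, frames {64,53}
64 -> hit
53 -> hit
64 -> hit
75 -> fault, frames {53,64,75}
64 -> hit
11 -> fault, frames {53,75,64,11}
64 -> hit
11 -> hit
94 -> fault, frames {53,75,64,11,94}
17 -> fault, evict 53, frames {75,64,11,94,17}
Hits: 6.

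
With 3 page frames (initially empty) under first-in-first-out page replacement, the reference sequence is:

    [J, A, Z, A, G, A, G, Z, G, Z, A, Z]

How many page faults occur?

4

J: miss, frames [J]
A: miss, frames [J, A]
Z: miss, frames [J, A, Z]
A: hit
G: miss, evict J, frames [A, Z, G]
A: hit
G: hit
Z: hit
G: hit
Z: hit
A: hit
Z: hit
Page faults: 4.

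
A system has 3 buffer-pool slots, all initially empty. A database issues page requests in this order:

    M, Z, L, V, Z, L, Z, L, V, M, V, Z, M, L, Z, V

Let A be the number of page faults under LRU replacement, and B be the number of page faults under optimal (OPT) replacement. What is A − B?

2

Under LRU: F F F F . . . . . F . F . F . F → 8 faults.
Under OPT: F F F F . . . . . F . . . F . . → 6 faults.
A − B = 8 − 6 = 2.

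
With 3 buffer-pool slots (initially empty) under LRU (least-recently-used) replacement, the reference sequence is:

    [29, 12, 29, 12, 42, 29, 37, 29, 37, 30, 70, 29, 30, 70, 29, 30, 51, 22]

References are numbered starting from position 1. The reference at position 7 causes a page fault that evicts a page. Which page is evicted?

12

pos 1: 29 → miss, frames [29]
pos 2: 12 → miss, frames [29, 12]
pos 3: 29 → hit
pos 4: 12 → hit
pos 5: 42 → miss, frames [29, 12, 42]
pos 6: 29 → hit
pos 7: 37 → miss, evict 12, frames [42, 29, 37]
At position 7, page 12 is evicted.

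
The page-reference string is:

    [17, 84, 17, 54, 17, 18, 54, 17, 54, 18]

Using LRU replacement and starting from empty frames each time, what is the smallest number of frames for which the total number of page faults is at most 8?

2

f=1: 10 faults
f=2: 7 faults
f=3: 4 faults
f=4: 4 faults
Smallest f with faults ≤ 8 is 2.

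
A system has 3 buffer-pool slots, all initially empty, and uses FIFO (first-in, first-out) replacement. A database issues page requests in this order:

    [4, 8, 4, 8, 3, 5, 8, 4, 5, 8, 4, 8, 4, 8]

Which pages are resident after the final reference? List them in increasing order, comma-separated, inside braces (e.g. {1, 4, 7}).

{4, 5, 8}

4: fault, frames [4]
8: fault, frames [4, 8]
4: hit
8: hit
3: fault, frames [4, 8, 3]
5: fault, evict 4, frames [8, 3, 5]
8: hit
4: fault, evict 8, frames [3, 5, 4]
5: hit
8: fault, evict 3, frames [5, 4, 8]
4: hit
8: hit
4: hit
8: hit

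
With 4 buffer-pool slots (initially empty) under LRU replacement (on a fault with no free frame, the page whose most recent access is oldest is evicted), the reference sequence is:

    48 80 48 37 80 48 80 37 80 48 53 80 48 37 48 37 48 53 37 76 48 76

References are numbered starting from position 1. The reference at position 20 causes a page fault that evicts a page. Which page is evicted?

pos 1: 48: miss, frames [48]
pos 2: 80: miss, frames [48, 80]
pos 3: 48: hit
pos 4: 37: miss, frames [80, 48, 37]
pos 5: 80: hit
pos 6: 48: hit
pos 7: 80: hit
pos 8: 37: hit
pos 9: 80: hit
pos 10: 48: hit
pos 11: 53: miss, frames [37, 80, 48, 53]
pos 12: 80: hit
pos 13: 48: hit
pos 14: 37: hit
pos 15: 48: hit
pos 16: 37: hit
pos 17: 48: hit
pos 18: 53: hit
pos 19: 37: hit
pos 20: 76: miss, evict 80, frames [48, 53, 37, 76]
At position 20, page 80 is evicted.

80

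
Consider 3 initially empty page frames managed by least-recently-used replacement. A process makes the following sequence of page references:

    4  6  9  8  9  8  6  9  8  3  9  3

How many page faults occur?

5

4 → miss, frames (4)
6 → miss, frames (4 6)
9 → miss, frames (4 6 9)
8 → miss, evict 4, frames (6 9 8)
9 → hit
8 → hit
6 → hit
9 → hit
8 → hit
3 → miss, evict 6, frames (9 8 3)
9 → hit
3 → hit
Page faults: 5.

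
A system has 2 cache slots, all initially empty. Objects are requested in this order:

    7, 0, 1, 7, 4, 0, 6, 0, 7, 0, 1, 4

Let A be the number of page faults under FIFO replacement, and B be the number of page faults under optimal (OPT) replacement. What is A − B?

2

Under FIFO: F F F F F F F . F F F F → 11 faults.
Under OPT: F F F . F F F . F . F F → 9 faults.
A − B = 11 − 9 = 2.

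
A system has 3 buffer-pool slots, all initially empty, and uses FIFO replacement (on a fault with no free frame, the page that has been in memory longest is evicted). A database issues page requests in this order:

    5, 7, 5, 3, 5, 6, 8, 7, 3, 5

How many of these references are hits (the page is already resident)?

5 -> miss, frames (5)
7 -> miss, frames (5 7)
5 -> hit
3 -> miss, frames (5 7 3)
5 -> hit
6 -> miss, evict 5, frames (7 3 6)
8 -> miss, evict 7, frames (3 6 8)
7 -> miss, evict 3, frames (6 8 7)
3 -> miss, evict 6, frames (8 7 3)
5 -> miss, evict 8, frames (7 3 5)
Hits: 2.

2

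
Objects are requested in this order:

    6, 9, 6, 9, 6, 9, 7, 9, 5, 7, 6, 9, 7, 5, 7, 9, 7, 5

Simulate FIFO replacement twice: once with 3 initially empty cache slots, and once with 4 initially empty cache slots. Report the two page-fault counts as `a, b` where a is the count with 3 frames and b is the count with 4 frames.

8, 4

3 frames: F F . . . . F . F . F F F F . . . . → 8 faults.
4 frames: F F . . . . F . F . . . . . . . . . → 4 faults.
4 < 8: adding a frame reduced faults, as is typical.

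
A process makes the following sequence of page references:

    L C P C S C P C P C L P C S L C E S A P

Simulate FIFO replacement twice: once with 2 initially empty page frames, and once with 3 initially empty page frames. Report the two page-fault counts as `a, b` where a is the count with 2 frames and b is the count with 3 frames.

2 frames: F F F . F F F . . . F . F F F F F F F F → 15 faults.
3 frames: F F F . F . . . . . F . F . . . F F F F → 10 faults.
10 < 15: adding a frame reduced faults, as is typical.

15, 10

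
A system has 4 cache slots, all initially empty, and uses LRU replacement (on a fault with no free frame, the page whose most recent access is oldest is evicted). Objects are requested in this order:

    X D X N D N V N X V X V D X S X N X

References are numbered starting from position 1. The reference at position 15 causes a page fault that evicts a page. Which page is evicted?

pos 1: X -> miss, frames [X]
pos 2: D -> miss, frames [X, D]
pos 3: X -> hit
pos 4: N -> miss, frames [D, X, N]
pos 5: D -> hit
pos 6: N -> hit
pos 7: V -> miss, frames [X, D, N, V]
pos 8: N -> hit
pos 9: X -> hit
pos 10: V -> hit
pos 11: X -> hit
pos 12: V -> hit
pos 13: D -> hit
pos 14: X -> hit
pos 15: S -> miss, evict N, frames [V, D, X, S]
At position 15, page N is evicted.

N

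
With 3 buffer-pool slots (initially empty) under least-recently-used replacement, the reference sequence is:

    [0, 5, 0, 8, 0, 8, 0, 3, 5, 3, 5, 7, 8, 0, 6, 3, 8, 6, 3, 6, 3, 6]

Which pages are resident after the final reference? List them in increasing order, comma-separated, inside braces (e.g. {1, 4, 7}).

{3, 6, 8}

0: fault, frames {0}
5: fault, frames {0,5}
0: hit
8: fault, frames {5,0,8}
0: hit
8: hit
0: hit
3: fault, evict 5, frames {8,0,3}
5: fault, evict 8, frames {0,3,5}
3: hit
5: hit
7: fault, evict 0, frames {3,5,7}
8: fault, evict 3, frames {5,7,8}
0: fault, evict 5, frames {7,8,0}
6: fault, evict 7, frames {8,0,6}
3: fault, evict 8, frames {0,6,3}
8: fault, evict 0, frames {6,3,8}
6: hit
3: hit
6: hit
3: hit
6: hit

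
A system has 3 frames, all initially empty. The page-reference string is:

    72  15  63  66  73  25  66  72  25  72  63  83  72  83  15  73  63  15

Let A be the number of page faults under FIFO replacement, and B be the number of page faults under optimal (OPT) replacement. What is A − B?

2

Under FIFO: F F F F F F . F . . F F . . F F F . → 12 faults.
Under OPT: F F F F F F . . . . F F . . F F . . → 10 faults.
A − B = 12 − 10 = 2.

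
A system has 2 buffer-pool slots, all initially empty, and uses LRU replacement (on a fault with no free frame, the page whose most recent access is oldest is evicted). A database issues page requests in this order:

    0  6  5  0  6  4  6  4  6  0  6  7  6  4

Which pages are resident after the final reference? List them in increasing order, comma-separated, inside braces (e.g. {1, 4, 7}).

{4, 6}

0 -> fault, frames [0]
6 -> fault, frames [0, 6]
5 -> fault, evict 0, frames [6, 5]
0 -> fault, evict 6, frames [5, 0]
6 -> fault, evict 5, frames [0, 6]
4 -> fault, evict 0, frames [6, 4]
6 -> hit
4 -> hit
6 -> hit
0 -> fault, evict 4, frames [6, 0]
6 -> hit
7 -> fault, evict 0, frames [6, 7]
6 -> hit
4 -> fault, evict 7, frames [6, 4]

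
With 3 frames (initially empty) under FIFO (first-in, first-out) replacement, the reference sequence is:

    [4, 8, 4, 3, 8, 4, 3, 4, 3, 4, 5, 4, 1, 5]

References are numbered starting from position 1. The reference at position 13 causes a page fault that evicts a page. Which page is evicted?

pos 1: 4: fault, frames (4)
pos 2: 8: fault, frames (4 8)
pos 3: 4: hit
pos 4: 3: fault, frames (4 8 3)
pos 5: 8: hit
pos 6: 4: hit
pos 7: 3: hit
pos 8: 4: hit
pos 9: 3: hit
pos 10: 4: hit
pos 11: 5: fault, evict 4, frames (8 3 5)
pos 12: 4: fault, evict 8, frames (3 5 4)
pos 13: 1: fault, evict 3, frames (5 4 1)
At position 13, page 3 is evicted.

3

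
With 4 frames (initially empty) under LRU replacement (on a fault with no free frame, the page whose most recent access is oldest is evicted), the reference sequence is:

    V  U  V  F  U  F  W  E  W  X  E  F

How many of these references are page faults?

V -> miss, frames [V]
U -> miss, frames [V, U]
V -> hit
F -> miss, frames [U, V, F]
U -> hit
F -> hit
W -> miss, frames [V, U, F, W]
E -> miss, evict V, frames [U, F, W, E]
W -> hit
X -> miss, evict U, frames [F, E, W, X]
E -> hit
F -> hit
Page faults: 6.

6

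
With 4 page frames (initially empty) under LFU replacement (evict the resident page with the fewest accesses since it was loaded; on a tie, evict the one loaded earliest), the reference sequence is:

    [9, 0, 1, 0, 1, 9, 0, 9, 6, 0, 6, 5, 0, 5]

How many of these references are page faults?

9 → miss, frames [9]
0 → miss, frames [9, 0]
1 → miss, frames [9, 0, 1]
0 → hit
1 → hit
9 → hit
0 → hit
9 → hit
6 → miss, frames [9, 0, 1, 6]
0 → hit
6 → hit
5 → miss, evict 1, frames [9, 0, 6, 5]
0 → hit
5 → hit
Page faults: 5.

5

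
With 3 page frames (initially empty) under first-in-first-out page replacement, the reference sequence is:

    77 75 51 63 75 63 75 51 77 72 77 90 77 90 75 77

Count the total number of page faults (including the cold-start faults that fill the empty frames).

9

77 → miss, frames (77)
75 → miss, frames (77 75)
51 → miss, frames (77 75 51)
63 → miss, evict 77, frames (75 51 63)
75 → hit
63 → hit
75 → hit
51 → hit
77 → miss, evict 75, frames (51 63 77)
72 → miss, evict 51, frames (63 77 72)
77 → hit
90 → miss, evict 63, frames (77 72 90)
77 → hit
90 → hit
75 → miss, evict 77, frames (72 90 75)
77 → miss, evict 72, frames (90 75 77)
Page faults: 9.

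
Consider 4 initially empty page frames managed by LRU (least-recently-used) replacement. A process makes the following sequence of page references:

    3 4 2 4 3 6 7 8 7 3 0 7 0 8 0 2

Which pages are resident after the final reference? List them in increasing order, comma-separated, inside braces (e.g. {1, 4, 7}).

3 -> fault, frames (3)
4 -> fault, frames (3 4)
2 -> fault, frames (3 4 2)
4 -> hit
3 -> hit
6 -> fault, frames (2 4 3 6)
7 -> fault, evict 2, frames (4 3 6 7)
8 -> fault, evict 4, frames (3 6 7 8)
7 -> hit
3 -> hit
0 -> fault, evict 6, frames (8 7 3 0)
7 -> hit
0 -> hit
8 -> hit
0 -> hit
2 -> fault, evict 3, frames (7 8 0 2)

{0, 2, 7, 8}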